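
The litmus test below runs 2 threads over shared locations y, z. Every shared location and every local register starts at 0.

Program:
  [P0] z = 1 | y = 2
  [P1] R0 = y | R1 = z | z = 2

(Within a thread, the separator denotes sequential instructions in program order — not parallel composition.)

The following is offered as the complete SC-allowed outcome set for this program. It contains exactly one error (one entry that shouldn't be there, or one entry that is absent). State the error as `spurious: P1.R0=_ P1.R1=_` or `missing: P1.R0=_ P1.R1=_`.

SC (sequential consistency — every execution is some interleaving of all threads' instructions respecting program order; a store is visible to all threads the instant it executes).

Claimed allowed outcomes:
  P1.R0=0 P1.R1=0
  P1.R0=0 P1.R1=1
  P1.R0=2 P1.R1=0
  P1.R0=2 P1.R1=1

spurious: P1.R0=2 P1.R1=0

outcome vector order: (P1.R0,P1.R1)
under SC → 00; 01; 21
claimed∖SC = {20}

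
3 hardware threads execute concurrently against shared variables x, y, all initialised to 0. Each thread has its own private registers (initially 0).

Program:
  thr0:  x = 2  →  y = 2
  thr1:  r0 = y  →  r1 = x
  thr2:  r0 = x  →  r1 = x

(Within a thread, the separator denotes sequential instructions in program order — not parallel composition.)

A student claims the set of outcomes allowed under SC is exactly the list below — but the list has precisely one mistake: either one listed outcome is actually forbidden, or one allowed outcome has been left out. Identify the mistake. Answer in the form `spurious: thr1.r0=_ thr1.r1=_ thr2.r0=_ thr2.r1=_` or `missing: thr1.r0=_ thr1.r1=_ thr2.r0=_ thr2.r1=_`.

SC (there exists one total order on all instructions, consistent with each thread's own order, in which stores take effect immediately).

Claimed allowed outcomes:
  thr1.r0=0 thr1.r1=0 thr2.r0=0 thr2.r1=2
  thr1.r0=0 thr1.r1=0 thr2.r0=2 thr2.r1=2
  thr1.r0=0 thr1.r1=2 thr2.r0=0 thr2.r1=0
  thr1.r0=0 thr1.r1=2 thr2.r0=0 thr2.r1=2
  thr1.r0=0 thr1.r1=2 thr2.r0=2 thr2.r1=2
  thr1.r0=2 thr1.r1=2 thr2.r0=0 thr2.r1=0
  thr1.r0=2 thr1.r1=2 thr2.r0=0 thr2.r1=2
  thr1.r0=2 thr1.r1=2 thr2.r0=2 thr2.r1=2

outcome vector order: (thr1.r0,thr1.r1,thr2.r0,thr2.r1)
under SC → 0/0/0/0 0/0/0/2 0/0/2/2 0/2/0/0 0/2/0/2 0/2/2/2 2/2/0/0 2/2/0/2 2/2/2/2
SC∖claimed = {0/0/0/0}

missing: thr1.r0=0 thr1.r1=0 thr2.r0=0 thr2.r1=0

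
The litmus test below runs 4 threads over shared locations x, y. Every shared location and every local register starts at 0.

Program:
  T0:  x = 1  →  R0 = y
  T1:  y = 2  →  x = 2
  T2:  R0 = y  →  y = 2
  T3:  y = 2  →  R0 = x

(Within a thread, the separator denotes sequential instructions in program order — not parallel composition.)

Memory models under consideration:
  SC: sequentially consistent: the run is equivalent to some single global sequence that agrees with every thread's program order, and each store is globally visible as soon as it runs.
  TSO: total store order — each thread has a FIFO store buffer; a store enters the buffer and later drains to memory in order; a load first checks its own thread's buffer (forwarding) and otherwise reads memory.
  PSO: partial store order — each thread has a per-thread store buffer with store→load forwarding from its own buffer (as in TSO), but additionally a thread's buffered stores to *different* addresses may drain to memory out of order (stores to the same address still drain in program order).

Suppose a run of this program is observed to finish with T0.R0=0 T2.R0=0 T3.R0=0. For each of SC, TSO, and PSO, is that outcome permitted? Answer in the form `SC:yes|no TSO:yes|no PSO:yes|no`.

outcome vector order: (T0.R0,T2.R0,T3.R0)
SC (10): 0/0/1; 0/0/2; 0/2/1; 0/2/2; 2/0/0; 2/0/1; 2/0/2; 2/2/0; 2/2/1; 2/2/2
TSO (12): 0/0/0; 0/0/1; 0/0/2; 0/2/0; 0/2/1; 0/2/2; 2/0/0; 2/0/1; 2/0/2; 2/2/0; 2/2/1; 2/2/2
PSO (12): 0/0/0; 0/0/1; 0/0/2; 0/2/0; 0/2/1; 0/2/2; 2/0/0; 2/0/1; 2/0/2; 2/2/0; 2/2/1; 2/2/2
target 0/0/0 ∈ {TSO,PSO}

SC:no TSO:yes PSO:yes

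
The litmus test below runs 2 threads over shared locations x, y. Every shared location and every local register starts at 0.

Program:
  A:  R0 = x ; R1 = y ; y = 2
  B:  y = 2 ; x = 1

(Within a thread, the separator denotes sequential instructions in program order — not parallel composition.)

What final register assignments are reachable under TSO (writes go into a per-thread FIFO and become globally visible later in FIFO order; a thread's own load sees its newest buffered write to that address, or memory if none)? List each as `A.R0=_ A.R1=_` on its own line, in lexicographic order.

outcome vector order: (A.R0,A.R1)
|TSO outcomes| = 3

A.R0=0 A.R1=0
A.R0=0 A.R1=2
A.R0=1 A.R1=2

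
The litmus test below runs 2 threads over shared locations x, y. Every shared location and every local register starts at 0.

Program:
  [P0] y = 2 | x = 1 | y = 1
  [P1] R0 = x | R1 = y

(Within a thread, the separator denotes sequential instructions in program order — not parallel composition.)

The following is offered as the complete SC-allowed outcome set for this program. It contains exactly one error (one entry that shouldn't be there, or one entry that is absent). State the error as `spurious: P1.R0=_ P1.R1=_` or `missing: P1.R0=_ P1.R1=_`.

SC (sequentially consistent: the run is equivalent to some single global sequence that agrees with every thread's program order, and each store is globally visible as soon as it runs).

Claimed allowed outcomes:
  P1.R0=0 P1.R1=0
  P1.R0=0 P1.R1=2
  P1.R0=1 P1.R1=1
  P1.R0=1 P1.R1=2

missing: P1.R0=0 P1.R1=1

outcome vector order: (P1.R0,P1.R1)
[SC] allowed = {00 01 02 11 12}
SC∖claimed = {01}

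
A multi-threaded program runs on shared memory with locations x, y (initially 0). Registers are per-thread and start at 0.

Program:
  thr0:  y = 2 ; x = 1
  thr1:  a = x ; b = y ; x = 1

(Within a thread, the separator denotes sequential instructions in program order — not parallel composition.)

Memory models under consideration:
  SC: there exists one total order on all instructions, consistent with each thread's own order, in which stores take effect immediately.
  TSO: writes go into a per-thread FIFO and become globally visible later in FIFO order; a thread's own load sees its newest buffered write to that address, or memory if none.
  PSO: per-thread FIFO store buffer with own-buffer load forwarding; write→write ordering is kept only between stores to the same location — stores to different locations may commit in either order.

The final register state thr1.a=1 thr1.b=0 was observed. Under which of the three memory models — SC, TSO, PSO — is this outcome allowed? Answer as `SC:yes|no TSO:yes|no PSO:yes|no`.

outcome vector order: (thr1.a,thr1.b)
SC: 3 outcomes — {<0 0>; <0 2>; <1 2>}
TSO: 3 outcomes — {<0 0>; <0 2>; <1 2>}
PSO: 4 outcomes — {<0 0>; <0 2>; <1 0>; <1 2>}
target <1 0> ∈ {PSO}

SC:no TSO:no PSO:yes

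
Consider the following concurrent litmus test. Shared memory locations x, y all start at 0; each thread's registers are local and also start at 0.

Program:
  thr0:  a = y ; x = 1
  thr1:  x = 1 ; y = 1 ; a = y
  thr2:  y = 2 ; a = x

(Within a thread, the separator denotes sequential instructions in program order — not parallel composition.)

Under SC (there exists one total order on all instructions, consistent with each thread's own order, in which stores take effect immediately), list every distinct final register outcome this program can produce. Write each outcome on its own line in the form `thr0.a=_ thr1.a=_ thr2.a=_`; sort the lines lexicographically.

thr0.a=0 thr1.a=1 thr2.a=0
thr0.a=0 thr1.a=1 thr2.a=1
thr0.a=0 thr1.a=2 thr2.a=1
thr0.a=1 thr1.a=1 thr2.a=0
thr0.a=1 thr1.a=1 thr2.a=1
thr0.a=1 thr1.a=2 thr2.a=1
thr0.a=2 thr1.a=1 thr2.a=0
thr0.a=2 thr1.a=1 thr2.a=1
thr0.a=2 thr1.a=2 thr2.a=1

outcome vector order: (thr0.a,thr1.a,thr2.a)
|SC outcomes| = 9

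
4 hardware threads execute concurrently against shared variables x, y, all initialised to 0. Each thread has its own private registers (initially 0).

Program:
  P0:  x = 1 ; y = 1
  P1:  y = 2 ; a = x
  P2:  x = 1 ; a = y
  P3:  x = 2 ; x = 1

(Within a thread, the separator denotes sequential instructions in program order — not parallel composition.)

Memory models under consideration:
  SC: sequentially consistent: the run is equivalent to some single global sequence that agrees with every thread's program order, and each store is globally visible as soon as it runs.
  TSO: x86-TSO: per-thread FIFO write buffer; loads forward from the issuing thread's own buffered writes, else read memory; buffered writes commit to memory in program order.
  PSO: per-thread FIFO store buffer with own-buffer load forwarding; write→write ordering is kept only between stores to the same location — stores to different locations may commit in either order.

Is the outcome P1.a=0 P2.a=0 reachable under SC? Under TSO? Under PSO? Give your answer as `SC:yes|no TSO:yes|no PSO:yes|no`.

SC:no TSO:yes PSO:yes

outcome vector order: (P1.a,P2.a)
SC: 8 outcomes — {<0 1>, <0 2>, <1 0>, <1 1>, <1 2>, <2 0>, <2 1>, <2 2>}
TSO: 9 outcomes — {<0 0>, <0 1>, <0 2>, <1 0>, <1 1>, <1 2>, <2 0>, <2 1>, <2 2>}
PSO: 9 outcomes — {<0 0>, <0 1>, <0 2>, <1 0>, <1 1>, <1 2>, <2 0>, <2 1>, <2 2>}
target <0 0> ∈ {TSO,PSO}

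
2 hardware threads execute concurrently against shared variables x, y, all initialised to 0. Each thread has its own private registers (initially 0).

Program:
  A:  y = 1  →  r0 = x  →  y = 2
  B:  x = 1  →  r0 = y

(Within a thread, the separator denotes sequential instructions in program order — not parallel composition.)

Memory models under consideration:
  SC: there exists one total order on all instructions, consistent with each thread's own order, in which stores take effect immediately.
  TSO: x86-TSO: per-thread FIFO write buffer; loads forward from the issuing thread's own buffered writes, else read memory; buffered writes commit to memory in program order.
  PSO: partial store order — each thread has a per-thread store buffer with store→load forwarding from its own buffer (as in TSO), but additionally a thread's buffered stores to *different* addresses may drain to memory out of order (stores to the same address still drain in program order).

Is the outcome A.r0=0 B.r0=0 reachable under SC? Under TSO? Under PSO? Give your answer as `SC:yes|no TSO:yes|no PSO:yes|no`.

SC:no TSO:yes PSO:yes

outcome vector order: (A.r0,B.r0)
SC: 5 outcomes — {<0 1> <0 2> <1 0> <1 1> <1 2>}
TSO: 6 outcomes — {<0 0> <0 1> <0 2> <1 0> <1 1> <1 2>}
PSO: 6 outcomes — {<0 0> <0 1> <0 2> <1 0> <1 1> <1 2>}
target <0 0> ∈ {TSO,PSO}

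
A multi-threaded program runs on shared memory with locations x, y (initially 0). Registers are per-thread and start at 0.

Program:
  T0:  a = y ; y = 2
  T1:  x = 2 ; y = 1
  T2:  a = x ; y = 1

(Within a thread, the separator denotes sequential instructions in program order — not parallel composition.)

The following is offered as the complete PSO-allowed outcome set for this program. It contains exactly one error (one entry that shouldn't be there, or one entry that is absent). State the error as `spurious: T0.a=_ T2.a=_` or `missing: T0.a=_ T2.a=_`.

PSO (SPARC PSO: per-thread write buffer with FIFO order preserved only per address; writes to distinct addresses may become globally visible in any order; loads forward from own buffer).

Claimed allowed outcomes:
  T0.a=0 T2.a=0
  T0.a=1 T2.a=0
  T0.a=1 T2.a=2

missing: T0.a=0 T2.a=2

outcome vector order: (T0.a,T2.a)
PSO: 4 outcomes — {0/0, 0/2, 1/0, 1/2}
PSO∖claimed = {0/2}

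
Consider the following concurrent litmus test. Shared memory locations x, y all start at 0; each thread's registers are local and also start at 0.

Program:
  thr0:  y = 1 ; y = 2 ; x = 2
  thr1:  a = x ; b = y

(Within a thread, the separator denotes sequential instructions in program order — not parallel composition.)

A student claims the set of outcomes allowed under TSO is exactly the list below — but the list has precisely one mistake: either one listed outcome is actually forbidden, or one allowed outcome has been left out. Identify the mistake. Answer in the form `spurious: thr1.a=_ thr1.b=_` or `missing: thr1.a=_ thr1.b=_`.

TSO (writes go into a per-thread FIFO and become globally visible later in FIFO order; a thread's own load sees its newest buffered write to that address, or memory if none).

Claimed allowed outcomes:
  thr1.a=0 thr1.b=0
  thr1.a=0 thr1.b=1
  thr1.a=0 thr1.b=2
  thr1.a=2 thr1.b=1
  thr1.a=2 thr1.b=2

spurious: thr1.a=2 thr1.b=1

outcome vector order: (thr1.a,thr1.b)
under TSO → <0 0>; <0 1>; <0 2>; <2 2>
claimed∖TSO = {<2 1>}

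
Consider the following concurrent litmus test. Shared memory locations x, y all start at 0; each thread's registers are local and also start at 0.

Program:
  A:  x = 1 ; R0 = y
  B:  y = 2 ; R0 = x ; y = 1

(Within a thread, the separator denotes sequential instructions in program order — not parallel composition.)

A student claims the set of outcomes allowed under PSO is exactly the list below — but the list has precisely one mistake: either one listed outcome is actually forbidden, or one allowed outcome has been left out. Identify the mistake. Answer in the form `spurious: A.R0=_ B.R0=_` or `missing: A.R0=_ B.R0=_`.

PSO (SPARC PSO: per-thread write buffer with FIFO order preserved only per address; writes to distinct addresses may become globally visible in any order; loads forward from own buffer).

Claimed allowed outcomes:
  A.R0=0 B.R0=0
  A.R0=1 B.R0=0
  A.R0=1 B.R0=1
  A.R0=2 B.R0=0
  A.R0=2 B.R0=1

missing: A.R0=0 B.R0=1

outcome vector order: (A.R0,B.R0)
under PSO → 00 01 10 11 20 21
PSO∖claimed = {01}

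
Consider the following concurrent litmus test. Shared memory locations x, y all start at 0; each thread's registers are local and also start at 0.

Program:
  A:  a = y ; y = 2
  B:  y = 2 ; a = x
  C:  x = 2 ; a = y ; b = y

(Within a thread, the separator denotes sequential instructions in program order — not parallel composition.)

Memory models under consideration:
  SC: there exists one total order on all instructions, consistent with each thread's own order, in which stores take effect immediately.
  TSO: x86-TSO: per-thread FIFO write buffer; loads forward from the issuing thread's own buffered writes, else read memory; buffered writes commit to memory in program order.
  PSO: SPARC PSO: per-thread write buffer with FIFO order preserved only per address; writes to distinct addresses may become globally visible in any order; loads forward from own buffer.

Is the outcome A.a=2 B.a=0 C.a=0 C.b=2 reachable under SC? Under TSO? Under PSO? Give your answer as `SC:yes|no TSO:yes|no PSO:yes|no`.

SC:no TSO:yes PSO:yes

outcome vector order: (A.a,B.a,C.a,C.b)
under SC → 0022; 0200; 0202; 0222; 2022; 2200; 2202; 2222
under TSO → 0000; 0002; 0022; 0200; 0202; 0222; 2000; 2002; 2022; 2200; 2202; 2222
under PSO → 0000; 0002; 0022; 0200; 0202; 0222; 2000; 2002; 2022; 2200; 2202; 2222
target 2002 ∈ {TSO,PSO}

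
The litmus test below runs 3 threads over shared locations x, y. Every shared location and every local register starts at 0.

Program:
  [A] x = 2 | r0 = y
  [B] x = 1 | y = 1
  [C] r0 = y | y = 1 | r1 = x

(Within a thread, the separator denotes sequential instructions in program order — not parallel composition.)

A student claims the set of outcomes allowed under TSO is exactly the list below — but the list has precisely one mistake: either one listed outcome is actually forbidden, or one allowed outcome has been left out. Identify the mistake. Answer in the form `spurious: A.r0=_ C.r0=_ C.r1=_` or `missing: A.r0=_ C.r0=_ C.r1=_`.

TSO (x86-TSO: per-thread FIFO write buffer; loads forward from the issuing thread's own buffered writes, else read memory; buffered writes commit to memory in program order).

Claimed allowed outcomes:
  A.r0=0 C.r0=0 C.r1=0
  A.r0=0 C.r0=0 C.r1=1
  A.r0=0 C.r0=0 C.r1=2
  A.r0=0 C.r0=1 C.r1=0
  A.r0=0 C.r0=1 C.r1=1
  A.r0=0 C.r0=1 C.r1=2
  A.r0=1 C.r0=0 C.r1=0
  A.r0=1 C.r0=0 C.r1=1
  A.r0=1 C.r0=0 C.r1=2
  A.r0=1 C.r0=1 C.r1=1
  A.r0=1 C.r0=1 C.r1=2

spurious: A.r0=0 C.r0=1 C.r1=0

outcome vector order: (A.r0,C.r0,C.r1)
[TSO] allowed = {(0,0,0), (0,0,1), (0,0,2), (0,1,1), (0,1,2), (1,0,0), (1,0,1), (1,0,2), (1,1,1), (1,1,2)}
claimed∖TSO = {(0,1,0)}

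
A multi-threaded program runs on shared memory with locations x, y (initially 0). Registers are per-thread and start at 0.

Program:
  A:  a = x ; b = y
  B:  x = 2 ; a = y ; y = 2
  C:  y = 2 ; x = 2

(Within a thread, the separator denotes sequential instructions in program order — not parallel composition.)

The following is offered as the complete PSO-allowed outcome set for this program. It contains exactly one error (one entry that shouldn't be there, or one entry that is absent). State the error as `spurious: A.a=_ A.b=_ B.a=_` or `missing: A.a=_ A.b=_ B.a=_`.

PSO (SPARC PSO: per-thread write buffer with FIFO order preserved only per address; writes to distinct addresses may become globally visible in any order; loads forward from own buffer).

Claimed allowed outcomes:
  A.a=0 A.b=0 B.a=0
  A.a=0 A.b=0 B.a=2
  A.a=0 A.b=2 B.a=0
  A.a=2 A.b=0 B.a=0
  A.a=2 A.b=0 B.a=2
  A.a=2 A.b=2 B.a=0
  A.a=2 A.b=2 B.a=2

missing: A.a=0 A.b=2 B.a=2

outcome vector order: (A.a,A.b,B.a)
PSO (8): <0 0 0> <0 0 2> <0 2 0> <0 2 2> <2 0 0> <2 0 2> <2 2 0> <2 2 2>
PSO∖claimed = {<0 2 2>}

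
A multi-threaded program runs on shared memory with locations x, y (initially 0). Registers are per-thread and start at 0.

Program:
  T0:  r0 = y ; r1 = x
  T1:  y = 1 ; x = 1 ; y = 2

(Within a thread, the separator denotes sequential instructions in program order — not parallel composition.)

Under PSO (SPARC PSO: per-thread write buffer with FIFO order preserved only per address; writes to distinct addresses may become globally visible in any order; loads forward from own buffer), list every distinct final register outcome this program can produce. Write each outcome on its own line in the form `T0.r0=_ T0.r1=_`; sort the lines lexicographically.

T0.r0=0 T0.r1=0
T0.r0=0 T0.r1=1
T0.r0=1 T0.r1=0
T0.r0=1 T0.r1=1
T0.r0=2 T0.r1=0
T0.r0=2 T0.r1=1

outcome vector order: (T0.r0,T0.r1)
|PSO outcomes| = 6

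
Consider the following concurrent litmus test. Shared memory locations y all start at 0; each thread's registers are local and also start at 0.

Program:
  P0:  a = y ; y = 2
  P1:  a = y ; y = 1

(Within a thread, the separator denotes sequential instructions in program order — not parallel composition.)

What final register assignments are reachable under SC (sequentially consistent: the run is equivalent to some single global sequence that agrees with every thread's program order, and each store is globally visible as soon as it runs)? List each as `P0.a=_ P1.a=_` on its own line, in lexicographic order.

outcome vector order: (P0.a,P1.a)
|SC outcomes| = 3

P0.a=0 P1.a=0
P0.a=0 P1.a=2
P0.a=1 P1.a=0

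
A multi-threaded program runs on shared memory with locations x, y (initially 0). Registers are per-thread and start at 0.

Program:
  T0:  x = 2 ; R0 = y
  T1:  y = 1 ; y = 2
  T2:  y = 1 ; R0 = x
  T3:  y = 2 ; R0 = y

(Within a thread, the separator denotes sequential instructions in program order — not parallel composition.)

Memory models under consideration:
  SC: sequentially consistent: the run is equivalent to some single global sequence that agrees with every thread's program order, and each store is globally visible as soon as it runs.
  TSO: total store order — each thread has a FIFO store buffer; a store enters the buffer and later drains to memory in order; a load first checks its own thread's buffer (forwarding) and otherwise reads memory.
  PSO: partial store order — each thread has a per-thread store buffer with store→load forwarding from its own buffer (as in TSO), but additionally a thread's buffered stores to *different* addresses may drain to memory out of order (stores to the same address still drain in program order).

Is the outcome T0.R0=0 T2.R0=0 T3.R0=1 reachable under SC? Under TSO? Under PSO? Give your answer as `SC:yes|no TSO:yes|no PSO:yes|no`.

outcome vector order: (T0.R0,T2.R0,T3.R0)
SC: 10 outcomes — {0/2/1, 0/2/2, 1/0/1, 1/0/2, 1/2/1, 1/2/2, 2/0/1, 2/0/2, 2/2/1, 2/2/2}
TSO: 12 outcomes — {0/0/1, 0/0/2, 0/2/1, 0/2/2, 1/0/1, 1/0/2, 1/2/1, 1/2/2, 2/0/1, 2/0/2, 2/2/1, 2/2/2}
PSO: 12 outcomes — {0/0/1, 0/0/2, 0/2/1, 0/2/2, 1/0/1, 1/0/2, 1/2/1, 1/2/2, 2/0/1, 2/0/2, 2/2/1, 2/2/2}
target 0/0/1 ∈ {TSO,PSO}

SC:no TSO:yes PSO:yes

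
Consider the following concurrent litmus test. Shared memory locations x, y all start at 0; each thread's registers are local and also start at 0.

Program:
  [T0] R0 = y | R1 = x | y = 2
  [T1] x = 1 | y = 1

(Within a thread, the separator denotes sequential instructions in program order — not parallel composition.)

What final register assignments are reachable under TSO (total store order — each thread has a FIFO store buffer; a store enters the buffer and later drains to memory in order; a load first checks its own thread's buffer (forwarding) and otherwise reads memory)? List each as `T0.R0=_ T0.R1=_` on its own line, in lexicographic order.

T0.R0=0 T0.R1=0
T0.R0=0 T0.R1=1
T0.R0=1 T0.R1=1

outcome vector order: (T0.R0,T0.R1)
|TSO outcomes| = 3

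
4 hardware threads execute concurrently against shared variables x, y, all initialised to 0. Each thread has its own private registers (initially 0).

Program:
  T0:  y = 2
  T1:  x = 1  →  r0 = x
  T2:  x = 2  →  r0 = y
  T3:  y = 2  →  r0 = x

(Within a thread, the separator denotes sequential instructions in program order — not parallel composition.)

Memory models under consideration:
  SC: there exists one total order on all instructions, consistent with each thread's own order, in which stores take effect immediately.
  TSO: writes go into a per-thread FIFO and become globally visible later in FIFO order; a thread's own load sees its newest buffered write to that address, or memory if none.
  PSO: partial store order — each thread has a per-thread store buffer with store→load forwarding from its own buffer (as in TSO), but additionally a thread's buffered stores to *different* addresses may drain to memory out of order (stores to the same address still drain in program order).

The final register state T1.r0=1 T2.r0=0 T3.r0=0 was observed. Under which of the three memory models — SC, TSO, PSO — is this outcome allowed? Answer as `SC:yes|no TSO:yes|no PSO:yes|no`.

SC:no TSO:yes PSO:yes

outcome vector order: (T1.r0,T2.r0,T3.r0)
SC: 9 outcomes — {(1,0,1), (1,0,2), (1,2,0), (1,2,1), (1,2,2), (2,0,2), (2,2,0), (2,2,1), (2,2,2)}
TSO: 12 outcomes — {(1,0,0), (1,0,1), (1,0,2), (1,2,0), (1,2,1), (1,2,2), (2,0,0), (2,0,1), (2,0,2), (2,2,0), (2,2,1), (2,2,2)}
PSO: 12 outcomes — {(1,0,0), (1,0,1), (1,0,2), (1,2,0), (1,2,1), (1,2,2), (2,0,0), (2,0,1), (2,0,2), (2,2,0), (2,2,1), (2,2,2)}
target (1,0,0) ∈ {TSO,PSO}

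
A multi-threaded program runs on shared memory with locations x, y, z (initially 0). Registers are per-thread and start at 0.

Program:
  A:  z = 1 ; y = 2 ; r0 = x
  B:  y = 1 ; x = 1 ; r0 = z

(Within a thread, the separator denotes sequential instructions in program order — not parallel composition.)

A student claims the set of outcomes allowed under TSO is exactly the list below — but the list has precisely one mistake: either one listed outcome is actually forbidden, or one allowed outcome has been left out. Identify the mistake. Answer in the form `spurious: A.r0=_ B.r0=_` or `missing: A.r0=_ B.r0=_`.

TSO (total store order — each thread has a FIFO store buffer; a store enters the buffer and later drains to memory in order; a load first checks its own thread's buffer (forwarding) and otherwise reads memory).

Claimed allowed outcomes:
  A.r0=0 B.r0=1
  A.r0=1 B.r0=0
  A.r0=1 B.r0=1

missing: A.r0=0 B.r0=0

outcome vector order: (A.r0,B.r0)
TSO: 4 outcomes — {(0,0); (0,1); (1,0); (1,1)}
TSO∖claimed = {(0,0)}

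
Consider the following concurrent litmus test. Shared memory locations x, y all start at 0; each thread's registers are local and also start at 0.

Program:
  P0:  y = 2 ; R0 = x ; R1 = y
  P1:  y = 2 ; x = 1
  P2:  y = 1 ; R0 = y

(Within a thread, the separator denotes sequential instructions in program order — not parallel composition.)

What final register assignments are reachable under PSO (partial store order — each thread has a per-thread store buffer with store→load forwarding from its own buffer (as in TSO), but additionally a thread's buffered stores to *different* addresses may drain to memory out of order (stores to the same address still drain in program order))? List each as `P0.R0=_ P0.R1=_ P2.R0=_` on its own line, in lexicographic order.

outcome vector order: (P0.R0,P0.R1,P2.R0)
|PSO outcomes| = 8

P0.R0=0 P0.R1=1 P2.R0=1
P0.R0=0 P0.R1=1 P2.R0=2
P0.R0=0 P0.R1=2 P2.R0=1
P0.R0=0 P0.R1=2 P2.R0=2
P0.R0=1 P0.R1=1 P2.R0=1
P0.R0=1 P0.R1=1 P2.R0=2
P0.R0=1 P0.R1=2 P2.R0=1
P0.R0=1 P0.R1=2 P2.R0=2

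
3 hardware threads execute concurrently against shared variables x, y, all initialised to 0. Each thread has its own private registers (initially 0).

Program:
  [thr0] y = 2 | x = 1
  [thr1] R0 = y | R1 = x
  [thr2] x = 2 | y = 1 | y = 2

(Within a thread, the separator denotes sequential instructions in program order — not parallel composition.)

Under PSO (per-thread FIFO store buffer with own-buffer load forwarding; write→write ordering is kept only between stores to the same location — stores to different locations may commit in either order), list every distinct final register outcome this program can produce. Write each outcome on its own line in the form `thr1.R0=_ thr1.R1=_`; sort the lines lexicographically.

outcome vector order: (thr1.R0,thr1.R1)
|PSO outcomes| = 9

thr1.R0=0 thr1.R1=0
thr1.R0=0 thr1.R1=1
thr1.R0=0 thr1.R1=2
thr1.R0=1 thr1.R1=0
thr1.R0=1 thr1.R1=1
thr1.R0=1 thr1.R1=2
thr1.R0=2 thr1.R1=0
thr1.R0=2 thr1.R1=1
thr1.R0=2 thr1.R1=2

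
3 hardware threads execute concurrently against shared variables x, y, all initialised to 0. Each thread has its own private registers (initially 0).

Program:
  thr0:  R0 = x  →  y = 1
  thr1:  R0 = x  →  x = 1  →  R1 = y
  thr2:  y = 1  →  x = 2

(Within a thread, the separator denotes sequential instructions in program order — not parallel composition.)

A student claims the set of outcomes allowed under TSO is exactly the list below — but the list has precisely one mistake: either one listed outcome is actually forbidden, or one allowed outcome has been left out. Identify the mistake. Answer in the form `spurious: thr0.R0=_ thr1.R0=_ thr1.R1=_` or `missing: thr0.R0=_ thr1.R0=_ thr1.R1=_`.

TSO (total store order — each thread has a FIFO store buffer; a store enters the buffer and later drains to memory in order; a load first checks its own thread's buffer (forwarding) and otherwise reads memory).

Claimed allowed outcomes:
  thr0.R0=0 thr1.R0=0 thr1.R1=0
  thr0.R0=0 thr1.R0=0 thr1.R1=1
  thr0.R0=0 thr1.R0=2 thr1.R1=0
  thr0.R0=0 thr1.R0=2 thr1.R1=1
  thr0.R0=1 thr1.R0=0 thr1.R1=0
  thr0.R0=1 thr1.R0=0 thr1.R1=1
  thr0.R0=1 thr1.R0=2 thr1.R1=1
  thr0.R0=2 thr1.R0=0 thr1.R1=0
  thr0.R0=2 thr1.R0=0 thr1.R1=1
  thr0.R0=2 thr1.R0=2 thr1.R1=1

outcome vector order: (thr0.R0,thr1.R0,thr1.R1)
TSO (9): <0 0 0> <0 0 1> <0 2 1> <1 0 0> <1 0 1> <1 2 1> <2 0 0> <2 0 1> <2 2 1>
claimed∖TSO = {<0 2 0>}

spurious: thr0.R0=0 thr1.R0=2 thr1.R1=0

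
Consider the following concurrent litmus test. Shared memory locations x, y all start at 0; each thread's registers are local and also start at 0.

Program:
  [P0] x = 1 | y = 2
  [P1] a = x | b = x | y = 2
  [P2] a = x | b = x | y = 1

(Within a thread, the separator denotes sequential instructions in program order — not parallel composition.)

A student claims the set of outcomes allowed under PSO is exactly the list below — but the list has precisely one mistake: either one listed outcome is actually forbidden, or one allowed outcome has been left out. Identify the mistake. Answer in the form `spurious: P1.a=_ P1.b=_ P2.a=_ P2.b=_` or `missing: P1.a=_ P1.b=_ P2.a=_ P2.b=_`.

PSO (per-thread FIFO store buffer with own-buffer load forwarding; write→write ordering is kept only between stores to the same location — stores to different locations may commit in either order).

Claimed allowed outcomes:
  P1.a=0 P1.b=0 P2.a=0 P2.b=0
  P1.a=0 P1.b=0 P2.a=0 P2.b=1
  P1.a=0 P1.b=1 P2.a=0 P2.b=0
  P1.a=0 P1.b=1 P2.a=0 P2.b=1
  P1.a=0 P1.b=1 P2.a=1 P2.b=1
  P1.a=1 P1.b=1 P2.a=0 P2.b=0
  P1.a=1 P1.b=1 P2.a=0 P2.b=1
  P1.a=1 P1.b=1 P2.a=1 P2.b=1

outcome vector order: (P1.a,P1.b,P2.a,P2.b)
PSO (9): 0000, 0001, 0011, 0100, 0101, 0111, 1100, 1101, 1111
PSO∖claimed = {0011}

missing: P1.a=0 P1.b=0 P2.a=1 P2.b=1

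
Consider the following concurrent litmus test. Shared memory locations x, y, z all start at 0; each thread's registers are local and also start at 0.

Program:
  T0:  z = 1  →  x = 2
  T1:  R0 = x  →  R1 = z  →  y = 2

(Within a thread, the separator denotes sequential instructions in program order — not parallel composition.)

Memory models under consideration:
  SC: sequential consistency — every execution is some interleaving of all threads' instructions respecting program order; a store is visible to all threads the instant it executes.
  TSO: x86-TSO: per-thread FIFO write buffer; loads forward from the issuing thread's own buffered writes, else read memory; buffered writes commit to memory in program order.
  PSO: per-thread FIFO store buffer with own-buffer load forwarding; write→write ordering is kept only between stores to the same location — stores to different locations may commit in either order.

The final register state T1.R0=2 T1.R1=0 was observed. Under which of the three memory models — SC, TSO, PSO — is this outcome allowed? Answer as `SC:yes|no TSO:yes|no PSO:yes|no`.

SC:no TSO:no PSO:yes

outcome vector order: (T1.R0,T1.R1)
under SC → 0/0, 0/1, 2/1
under TSO → 0/0, 0/1, 2/1
under PSO → 0/0, 0/1, 2/0, 2/1
target 2/0 ∈ {PSO}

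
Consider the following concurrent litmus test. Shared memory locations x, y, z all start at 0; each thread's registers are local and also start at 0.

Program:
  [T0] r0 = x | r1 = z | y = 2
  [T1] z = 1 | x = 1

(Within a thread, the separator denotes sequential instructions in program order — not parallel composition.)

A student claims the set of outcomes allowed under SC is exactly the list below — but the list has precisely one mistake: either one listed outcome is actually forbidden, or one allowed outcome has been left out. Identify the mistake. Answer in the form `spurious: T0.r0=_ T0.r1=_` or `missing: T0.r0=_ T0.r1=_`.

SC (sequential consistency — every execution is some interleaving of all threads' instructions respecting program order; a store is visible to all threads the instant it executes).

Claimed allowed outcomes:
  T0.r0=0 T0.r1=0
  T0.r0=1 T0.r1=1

outcome vector order: (T0.r0,T0.r1)
SC: 3 outcomes — {00; 01; 11}
SC∖claimed = {01}

missing: T0.r0=0 T0.r1=1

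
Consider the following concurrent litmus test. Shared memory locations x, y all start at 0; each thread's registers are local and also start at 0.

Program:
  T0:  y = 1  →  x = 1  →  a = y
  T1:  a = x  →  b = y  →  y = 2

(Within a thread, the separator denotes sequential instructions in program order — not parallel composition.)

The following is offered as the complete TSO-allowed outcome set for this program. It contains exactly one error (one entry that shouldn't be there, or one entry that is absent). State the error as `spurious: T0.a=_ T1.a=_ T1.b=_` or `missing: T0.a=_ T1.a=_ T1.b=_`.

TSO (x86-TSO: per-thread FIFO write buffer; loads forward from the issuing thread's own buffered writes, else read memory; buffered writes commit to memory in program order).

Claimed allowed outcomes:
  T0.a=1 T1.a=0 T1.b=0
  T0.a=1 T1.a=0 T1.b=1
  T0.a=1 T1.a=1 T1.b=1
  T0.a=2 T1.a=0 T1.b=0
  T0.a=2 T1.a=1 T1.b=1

outcome vector order: (T0.a,T1.a,T1.b)
TSO (6): 1/0/0 1/0/1 1/1/1 2/0/0 2/0/1 2/1/1
TSO∖claimed = {2/0/1}

missing: T0.a=2 T1.a=0 T1.b=1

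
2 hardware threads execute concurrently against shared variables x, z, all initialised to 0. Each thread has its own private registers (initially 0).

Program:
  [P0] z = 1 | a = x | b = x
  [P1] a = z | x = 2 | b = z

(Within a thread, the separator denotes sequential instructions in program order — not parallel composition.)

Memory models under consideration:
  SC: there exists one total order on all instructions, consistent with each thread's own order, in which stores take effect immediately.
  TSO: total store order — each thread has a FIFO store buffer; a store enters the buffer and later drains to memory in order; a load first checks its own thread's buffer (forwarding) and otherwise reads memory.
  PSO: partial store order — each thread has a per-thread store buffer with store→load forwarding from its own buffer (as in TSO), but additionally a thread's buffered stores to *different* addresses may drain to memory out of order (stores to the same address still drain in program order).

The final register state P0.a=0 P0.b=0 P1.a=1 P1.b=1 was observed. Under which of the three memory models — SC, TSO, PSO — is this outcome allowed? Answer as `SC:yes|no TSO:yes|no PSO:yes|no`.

SC:yes TSO:yes PSO:yes

outcome vector order: (P0.a,P0.b,P1.a,P1.b)
[SC] allowed = {0/0/0/1; 0/0/1/1; 0/2/0/1; 0/2/1/1; 2/2/0/0; 2/2/0/1; 2/2/1/1}
[TSO] allowed = {0/0/0/0; 0/0/0/1; 0/0/1/1; 0/2/0/0; 0/2/0/1; 0/2/1/1; 2/2/0/0; 2/2/0/1; 2/2/1/1}
[PSO] allowed = {0/0/0/0; 0/0/0/1; 0/0/1/1; 0/2/0/0; 0/2/0/1; 0/2/1/1; 2/2/0/0; 2/2/0/1; 2/2/1/1}
target 0/0/1/1 ∈ {SC,TSO,PSO}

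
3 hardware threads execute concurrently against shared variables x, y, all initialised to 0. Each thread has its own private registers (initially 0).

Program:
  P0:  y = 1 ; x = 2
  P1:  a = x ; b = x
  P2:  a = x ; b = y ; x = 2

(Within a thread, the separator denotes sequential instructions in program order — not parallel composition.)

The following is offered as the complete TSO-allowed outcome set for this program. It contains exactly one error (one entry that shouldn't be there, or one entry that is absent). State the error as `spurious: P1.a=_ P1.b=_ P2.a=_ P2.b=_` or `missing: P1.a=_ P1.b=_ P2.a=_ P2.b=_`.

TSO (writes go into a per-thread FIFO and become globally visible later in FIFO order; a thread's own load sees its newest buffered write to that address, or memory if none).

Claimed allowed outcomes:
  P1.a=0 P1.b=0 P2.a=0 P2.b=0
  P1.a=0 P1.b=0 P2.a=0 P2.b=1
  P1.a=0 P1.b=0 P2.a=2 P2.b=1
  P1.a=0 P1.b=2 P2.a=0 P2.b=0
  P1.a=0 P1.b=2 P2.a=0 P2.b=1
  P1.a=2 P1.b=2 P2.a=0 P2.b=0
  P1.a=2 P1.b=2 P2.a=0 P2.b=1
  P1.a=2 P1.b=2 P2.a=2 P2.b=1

outcome vector order: (P1.a,P1.b,P2.a,P2.b)
[TSO] allowed = {(0,0,0,0); (0,0,0,1); (0,0,2,1); (0,2,0,0); (0,2,0,1); (0,2,2,1); (2,2,0,0); (2,2,0,1); (2,2,2,1)}
TSO∖claimed = {(0,2,2,1)}

missing: P1.a=0 P1.b=2 P2.a=2 P2.b=1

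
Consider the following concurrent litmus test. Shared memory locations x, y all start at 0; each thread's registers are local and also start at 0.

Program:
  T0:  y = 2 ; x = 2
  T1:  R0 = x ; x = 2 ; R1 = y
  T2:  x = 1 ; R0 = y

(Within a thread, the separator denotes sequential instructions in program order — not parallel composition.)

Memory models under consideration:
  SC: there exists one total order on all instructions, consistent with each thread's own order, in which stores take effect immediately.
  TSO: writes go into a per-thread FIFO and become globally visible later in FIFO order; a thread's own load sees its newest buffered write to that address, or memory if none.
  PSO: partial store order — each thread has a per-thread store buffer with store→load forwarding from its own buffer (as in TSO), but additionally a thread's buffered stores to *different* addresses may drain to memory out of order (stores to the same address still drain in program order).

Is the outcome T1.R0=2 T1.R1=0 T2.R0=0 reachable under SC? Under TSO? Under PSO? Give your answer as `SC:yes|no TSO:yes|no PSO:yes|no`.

outcome vector order: (T1.R0,T1.R1,T2.R0)
under SC → 0/0/0 0/0/2 0/2/0 0/2/2 1/0/0 1/0/2 1/2/0 1/2/2 2/2/0 2/2/2
under TSO → 0/0/0 0/0/2 0/2/0 0/2/2 1/0/0 1/0/2 1/2/0 1/2/2 2/2/0 2/2/2
under PSO → 0/0/0 0/0/2 0/2/0 0/2/2 1/0/0 1/0/2 1/2/0 1/2/2 2/0/0 2/0/2 2/2/0 2/2/2
target 2/0/0 ∈ {PSO}

SC:no TSO:no PSO:yes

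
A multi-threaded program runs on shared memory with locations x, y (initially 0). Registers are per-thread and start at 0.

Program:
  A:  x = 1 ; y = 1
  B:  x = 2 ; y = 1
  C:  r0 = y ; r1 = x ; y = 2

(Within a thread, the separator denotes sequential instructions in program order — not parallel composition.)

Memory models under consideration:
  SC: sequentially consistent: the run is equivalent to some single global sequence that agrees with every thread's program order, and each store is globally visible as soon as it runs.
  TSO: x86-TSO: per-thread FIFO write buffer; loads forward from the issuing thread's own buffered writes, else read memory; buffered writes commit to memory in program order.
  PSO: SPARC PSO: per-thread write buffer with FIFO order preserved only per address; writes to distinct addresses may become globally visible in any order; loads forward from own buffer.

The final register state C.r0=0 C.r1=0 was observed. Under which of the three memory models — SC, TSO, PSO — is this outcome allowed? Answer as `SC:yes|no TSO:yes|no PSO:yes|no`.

SC:yes TSO:yes PSO:yes

outcome vector order: (C.r0,C.r1)
SC: 5 outcomes — {(0,0), (0,1), (0,2), (1,1), (1,2)}
TSO: 5 outcomes — {(0,0), (0,1), (0,2), (1,1), (1,2)}
PSO: 6 outcomes — {(0,0), (0,1), (0,2), (1,0), (1,1), (1,2)}
target (0,0) ∈ {SC,TSO,PSO}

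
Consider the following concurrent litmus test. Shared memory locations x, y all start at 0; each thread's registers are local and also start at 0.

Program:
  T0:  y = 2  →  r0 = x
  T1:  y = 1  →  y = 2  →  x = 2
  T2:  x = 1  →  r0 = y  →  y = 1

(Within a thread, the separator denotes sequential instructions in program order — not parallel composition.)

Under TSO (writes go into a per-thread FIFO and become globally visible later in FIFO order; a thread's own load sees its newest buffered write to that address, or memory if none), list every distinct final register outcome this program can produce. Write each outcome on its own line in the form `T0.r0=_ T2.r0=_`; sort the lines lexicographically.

outcome vector order: (T0.r0,T2.r0)
|TSO outcomes| = 9

T0.r0=0 T2.r0=0
T0.r0=0 T2.r0=1
T0.r0=0 T2.r0=2
T0.r0=1 T2.r0=0
T0.r0=1 T2.r0=1
T0.r0=1 T2.r0=2
T0.r0=2 T2.r0=0
T0.r0=2 T2.r0=1
T0.r0=2 T2.r0=2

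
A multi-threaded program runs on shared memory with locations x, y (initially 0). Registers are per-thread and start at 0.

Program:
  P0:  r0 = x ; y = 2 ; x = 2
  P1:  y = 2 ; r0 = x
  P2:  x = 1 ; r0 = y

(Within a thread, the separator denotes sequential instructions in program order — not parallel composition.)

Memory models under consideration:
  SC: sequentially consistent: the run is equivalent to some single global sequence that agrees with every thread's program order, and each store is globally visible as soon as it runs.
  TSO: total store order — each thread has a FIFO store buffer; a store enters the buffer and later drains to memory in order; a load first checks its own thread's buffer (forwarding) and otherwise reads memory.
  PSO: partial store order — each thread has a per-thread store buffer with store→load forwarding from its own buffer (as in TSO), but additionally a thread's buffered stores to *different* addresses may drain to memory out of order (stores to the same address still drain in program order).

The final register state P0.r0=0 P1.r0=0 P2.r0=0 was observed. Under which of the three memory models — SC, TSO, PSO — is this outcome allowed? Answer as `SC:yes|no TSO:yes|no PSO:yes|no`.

SC:no TSO:yes PSO:yes

outcome vector order: (P0.r0,P1.r0,P2.r0)
[SC] allowed = {(0,0,2) (0,1,0) (0,1,2) (0,2,0) (0,2,2) (1,0,2) (1,1,0) (1,1,2) (1,2,0) (1,2,2)}
[TSO] allowed = {(0,0,0) (0,0,2) (0,1,0) (0,1,2) (0,2,0) (0,2,2) (1,0,0) (1,0,2) (1,1,0) (1,1,2) (1,2,0) (1,2,2)}
[PSO] allowed = {(0,0,0) (0,0,2) (0,1,0) (0,1,2) (0,2,0) (0,2,2) (1,0,0) (1,0,2) (1,1,0) (1,1,2) (1,2,0) (1,2,2)}
target (0,0,0) ∈ {TSO,PSO}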